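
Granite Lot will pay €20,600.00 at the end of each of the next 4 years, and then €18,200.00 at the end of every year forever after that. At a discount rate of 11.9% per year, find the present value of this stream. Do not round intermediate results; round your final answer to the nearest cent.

PV of 4-year annuity: €20,600.00 × [1 − (1+0.119)^−4] / 0.119 = 62701.40386
Perpetuity value at year 4: €18,200.00 / 0.119 = 152941.17647
PV of perpetuity: 152941.17647 / (1+0.119)^4 = 97544.79054
Total PV = 62701.40386 + 97544.79054 = 160246.19440

€160246.19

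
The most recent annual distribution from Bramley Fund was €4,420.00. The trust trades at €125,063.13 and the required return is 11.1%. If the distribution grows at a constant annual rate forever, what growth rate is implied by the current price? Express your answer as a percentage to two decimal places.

7.31%

P = D₀(1+g)/(r−g) ⇒ P(r−g) = D₀(1+g) ⇒ g(P+D₀) = P·r − D₀
g = (P·r − D₀)/(P + D₀) = (€125,063.13×0.111 − €4,420.00) / (€125,063.13 + €4,420.00) = 0.073075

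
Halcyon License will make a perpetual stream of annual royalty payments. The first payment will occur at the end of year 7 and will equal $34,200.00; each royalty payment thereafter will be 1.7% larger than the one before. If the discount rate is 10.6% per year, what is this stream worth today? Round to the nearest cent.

Value at end of year 6: C₁ / (r − g) = $34,200.00 / (0.106 − 0.017) = $384,269.6629
Discount to today: PV = $384,269.6629 / (1 + 0.106)^6 = $384,269.6629 / 1.830336 = $209,944.90

$209944.90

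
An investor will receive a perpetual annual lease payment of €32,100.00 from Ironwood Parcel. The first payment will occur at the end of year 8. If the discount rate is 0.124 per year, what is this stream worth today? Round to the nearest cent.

Value at end of year 7: C / r = €32,100.00 / 0.124 = €258,870.9677
Discount to today: PV = €258,870.9677 / (1 + 0.124)^7 = €258,870.9677 / 2.266544 = €114,213.95

€114213.95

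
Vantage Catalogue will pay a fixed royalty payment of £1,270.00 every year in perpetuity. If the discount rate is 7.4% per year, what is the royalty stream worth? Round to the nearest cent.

Level perpetuity: PV = C / r = £1,270.00 / 0.074 = £17,162.16

£17162.16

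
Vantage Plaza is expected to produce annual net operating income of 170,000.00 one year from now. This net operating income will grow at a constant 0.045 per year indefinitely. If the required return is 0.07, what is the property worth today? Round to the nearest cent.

Growing perpetuity: P = D₁ / (r − g) = 170,000.0000 / (0.07 − 0.045) = 6,800,000.00

6800000.00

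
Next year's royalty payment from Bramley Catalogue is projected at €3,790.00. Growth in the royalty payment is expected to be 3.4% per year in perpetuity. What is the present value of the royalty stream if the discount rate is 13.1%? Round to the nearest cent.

€39072.16

Growing perpetuity: P = D₁ / (r − g) = €3,790.0000 / (0.131 − 0.034) = €39,072.16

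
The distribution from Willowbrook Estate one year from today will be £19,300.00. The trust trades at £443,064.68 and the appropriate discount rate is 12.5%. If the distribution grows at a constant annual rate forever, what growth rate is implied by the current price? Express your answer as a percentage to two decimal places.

8.14%

P = D₁/(r−g) ⇒ g = r − D₁/P = 0.125 − £19,300.00/£443,064.68 = 0.081440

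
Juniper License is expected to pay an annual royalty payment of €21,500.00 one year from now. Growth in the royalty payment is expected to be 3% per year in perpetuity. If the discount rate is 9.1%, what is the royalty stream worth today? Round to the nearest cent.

Growing perpetuity: P = D₁ / (r − g) = €21,500.0000 / (0.091 − 0.03) = €352,459.02

€352459.02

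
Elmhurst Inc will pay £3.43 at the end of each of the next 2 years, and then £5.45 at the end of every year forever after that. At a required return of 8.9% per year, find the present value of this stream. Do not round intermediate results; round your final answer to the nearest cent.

£57.68

PV of 2-year annuity: £3.43 × [1 − (1+0.089)^−2] / 0.089 = 6.04195
Perpetuity value at year 2: £5.45 / 0.089 = 61.23596
PV of perpetuity: 61.23596 / (1+0.089)^2 = 51.63578
Total PV = 6.04195 + 51.63578 = 57.67772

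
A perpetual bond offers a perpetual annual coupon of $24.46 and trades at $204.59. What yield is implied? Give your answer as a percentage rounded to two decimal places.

P = C/r ⇒ r = C/P = $24.46/$204.59 = 0.119556

11.96%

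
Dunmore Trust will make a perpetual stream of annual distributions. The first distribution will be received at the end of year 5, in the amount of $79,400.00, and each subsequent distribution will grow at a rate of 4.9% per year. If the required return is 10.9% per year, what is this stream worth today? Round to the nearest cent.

$874869.08

Value at end of year 4: C₁ / (r − g) = $79,400.00 / (0.109 − 0.049) = $1,323,333.3333
Discount to today: PV = $1,323,333.3333 / (1 + 0.109)^4 = $1,323,333.3333 / 1.512607 = $874,869.08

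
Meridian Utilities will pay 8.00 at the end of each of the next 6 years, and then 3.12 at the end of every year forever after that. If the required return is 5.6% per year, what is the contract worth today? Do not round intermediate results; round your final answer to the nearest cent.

PV of 6-year annuity: 8.00 × [1 − (1+0.056)^−6] / 0.056 = 39.83788
Perpetuity value at year 6: 3.12 / 0.056 = 55.71429
PV of perpetuity: 55.71429 / (1+0.056)^6 = 40.17751
Total PV = 39.83788 + 40.17751 = 80.01539

80.02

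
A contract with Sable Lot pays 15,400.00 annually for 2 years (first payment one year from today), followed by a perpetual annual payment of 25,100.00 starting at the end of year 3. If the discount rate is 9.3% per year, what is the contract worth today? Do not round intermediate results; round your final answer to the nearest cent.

PV of 2-year annuity: 15,400.00 × [1 − (1+0.093)^−2] / 0.093 = 26980.47711
Perpetuity value at year 2: 25,100.00 / 0.093 = 269892.47312
PV of perpetuity: 269892.47312 / (1+0.093)^2 = 225917.79939
Total PV = 26980.47711 + 225917.79939 = 252898.27650

252898.28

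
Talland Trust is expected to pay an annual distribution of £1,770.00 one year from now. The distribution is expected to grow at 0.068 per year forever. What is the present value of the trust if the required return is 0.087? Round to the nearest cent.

£93157.89

Growing perpetuity: P = D₁ / (r − g) = £1,770.0000 / (0.087 − 0.068) = £93,157.89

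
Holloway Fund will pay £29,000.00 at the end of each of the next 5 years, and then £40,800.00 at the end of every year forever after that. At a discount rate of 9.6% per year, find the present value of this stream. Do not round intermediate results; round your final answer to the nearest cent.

PV of 5-year annuity: £29,000.00 × [1 − (1+0.096)^−5] / 0.096 = 111065.46505
Perpetuity value at year 5: £40,800.00 / 0.096 = 425000.00000
PV of perpetuity: 425000.00000 / (1+0.096)^5 = 268742.38020
Total PV = 111065.46505 + 268742.38020 = 379807.84525

£379807.85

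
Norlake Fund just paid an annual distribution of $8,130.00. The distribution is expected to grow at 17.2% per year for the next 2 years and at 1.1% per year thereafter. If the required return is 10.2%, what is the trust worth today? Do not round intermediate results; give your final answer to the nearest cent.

D_1 = 9528.36000
D_2 = 11167.23792
Terminal value at year 2: TV = D_2×(1+g_2)/(r−g_2) = 11290.07754/0.091 = 124066.78612
P_0 = D_1/(1+r)^1 + D_2/(1+r)^2 + TV/(1+r)^2
    = 8646.42468 + 9195.65311 + 102162.69555 = 120004.77334

$120004.77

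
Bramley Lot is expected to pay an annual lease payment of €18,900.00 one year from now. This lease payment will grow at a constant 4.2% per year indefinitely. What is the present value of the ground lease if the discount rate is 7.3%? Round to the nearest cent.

Growing perpetuity: P = D₁ / (r − g) = €18,900.0000 / (0.073 − 0.042) = €609,677.42

€609677.42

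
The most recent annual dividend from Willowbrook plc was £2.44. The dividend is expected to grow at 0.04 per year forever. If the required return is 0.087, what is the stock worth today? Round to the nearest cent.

£53.99

D₁ = D₀ × (1 + g) = £2.44 × 1.04 = £2.5376
Growing perpetuity: P = D₁ / (r − g) = £2.5376 / (0.087 − 0.04) = £53.99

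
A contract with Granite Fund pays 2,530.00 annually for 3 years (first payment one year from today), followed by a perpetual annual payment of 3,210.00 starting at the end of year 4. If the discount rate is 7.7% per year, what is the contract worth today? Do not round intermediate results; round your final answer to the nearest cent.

PV of 3-year annuity: 2,530.00 × [1 − (1+0.077)^−3] / 0.077 = 6555.51152
Perpetuity value at year 3: 3,210.00 / 0.077 = 41688.31169
PV of perpetuity: 41688.31169 / (1+0.077)^3 = 33370.84450
Total PV = 6555.51152 + 33370.84450 = 39926.35602

39926.36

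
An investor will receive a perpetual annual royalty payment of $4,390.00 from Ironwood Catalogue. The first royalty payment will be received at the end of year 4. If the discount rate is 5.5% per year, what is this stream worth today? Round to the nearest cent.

Value at end of year 3: C / r = $4,390.00 / 0.055 = $79,818.1818
Discount to today: PV = $79,818.1818 / (1 + 0.055)^3 = $79,818.1818 / 1.174241 = $67,974.25

$67974.25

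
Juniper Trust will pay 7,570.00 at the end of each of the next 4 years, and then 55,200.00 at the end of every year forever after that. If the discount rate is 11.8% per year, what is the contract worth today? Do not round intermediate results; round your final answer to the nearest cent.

PV of 4-year annuity: 7,570.00 × [1 − (1+0.118)^−4] / 0.118 = 23089.92219
Perpetuity value at year 4: 55,200.00 / 0.118 = 467796.61017
PV of perpetuity: 467796.61017 / (1+0.118)^4 = 299426.23963
Total PV = 23089.92219 + 299426.23963 = 322516.16182

322516.16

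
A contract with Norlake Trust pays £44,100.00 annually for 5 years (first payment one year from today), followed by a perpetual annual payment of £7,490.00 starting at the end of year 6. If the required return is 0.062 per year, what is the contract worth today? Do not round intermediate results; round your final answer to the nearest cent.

PV of 5-year annuity: £44,100.00 × [1 − (1+0.062)^−5] / 0.062 = 184758.87342
Perpetuity value at year 5: £7,490.00 / 0.062 = 120806.45161
PV of perpetuity: 120806.45161 / (1+0.062)^5 = 89426.76994
Total PV = 184758.87342 + 89426.76994 = 274185.64336

£274185.64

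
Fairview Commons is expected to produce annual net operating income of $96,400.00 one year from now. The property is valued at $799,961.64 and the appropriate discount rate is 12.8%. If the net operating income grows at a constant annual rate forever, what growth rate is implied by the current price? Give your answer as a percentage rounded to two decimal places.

P = D₁/(r−g) ⇒ g = r − D₁/P = 0.128 − $96,400.00/$799,961.64 = 0.007494

0.75%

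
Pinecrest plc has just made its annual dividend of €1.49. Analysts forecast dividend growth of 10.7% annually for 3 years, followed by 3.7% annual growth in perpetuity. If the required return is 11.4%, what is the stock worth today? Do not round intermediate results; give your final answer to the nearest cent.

€24.10

D_1 = 1.64943
D_2 = 1.82592
D_3 = 2.02129
Terminal value at year 3: TV = D_3×(1+g_2)/(r−g_2) = 2.09608/0.077 = 27.22182
P_0 = D_1/(1+r)^1 + D_2/(1+r)^2 + D_3/(1+r)^3 + TV/(1+r)^3
    = 1.48064 + 1.47133 + 1.46209 + 19.69072 = 24.10478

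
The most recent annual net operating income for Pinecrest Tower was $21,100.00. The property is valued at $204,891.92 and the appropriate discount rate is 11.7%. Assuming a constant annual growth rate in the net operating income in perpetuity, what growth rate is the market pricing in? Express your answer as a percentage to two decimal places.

P = D₀(1+g)/(r−g) ⇒ P(r−g) = D₀(1+g) ⇒ g(P+D₀) = P·r − D₀
g = (P·r − D₀)/(P + D₀) = ($204,891.92×0.117 − $21,100.00) / ($204,891.92 + $21,100.00) = 0.012710

1.27%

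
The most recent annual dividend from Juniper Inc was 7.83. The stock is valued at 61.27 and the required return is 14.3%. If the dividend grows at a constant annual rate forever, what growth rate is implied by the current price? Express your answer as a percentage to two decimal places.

1.35%

P = D₀(1+g)/(r−g) ⇒ P(r−g) = D₀(1+g) ⇒ g(P+D₀) = P·r − D₀
g = (P·r − D₀)/(P + D₀) = (61.27×0.143 − 7.83) / (61.27 + 7.83) = 0.013482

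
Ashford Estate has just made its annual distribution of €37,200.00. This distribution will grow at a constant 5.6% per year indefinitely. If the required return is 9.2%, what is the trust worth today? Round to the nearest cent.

€1091200.00

D₁ = D₀ × (1 + g) = €37,200.00 × 1.056 = €39,283.2000
Growing perpetuity: P = D₁ / (r − g) = €39,283.2000 / (0.092 − 0.056) = €1,091,200.00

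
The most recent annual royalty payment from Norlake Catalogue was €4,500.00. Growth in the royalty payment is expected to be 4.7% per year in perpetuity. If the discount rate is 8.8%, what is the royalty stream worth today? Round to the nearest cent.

€114914.63

D₁ = D₀ × (1 + g) = €4,500.00 × 1.047 = €4,711.5000
Growing perpetuity: P = D₁ / (r − g) = €4,711.5000 / (0.088 − 0.047) = €114,914.63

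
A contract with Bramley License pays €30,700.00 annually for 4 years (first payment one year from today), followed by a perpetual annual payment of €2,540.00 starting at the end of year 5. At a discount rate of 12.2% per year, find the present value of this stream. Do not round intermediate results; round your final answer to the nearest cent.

€105992.40

PV of 4-year annuity: €30,700.00 × [1 − (1+0.122)^−4] / 0.122 = 92855.20574
Perpetuity value at year 4: €2,540.00 / 0.122 = 20819.67213
PV of perpetuity: 20819.67213 / (1+0.122)^4 = 13137.18931
Total PV = 92855.20574 + 13137.18931 = 105992.39505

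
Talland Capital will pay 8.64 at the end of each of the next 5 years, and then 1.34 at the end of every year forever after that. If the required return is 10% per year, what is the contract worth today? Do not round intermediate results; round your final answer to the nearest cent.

PV of 5-year annuity: 8.64 × [1 − (1+0.1)^−5] / 0.1 = 32.75240
Perpetuity value at year 5: 1.34 / 0.1 = 13.40000
PV of perpetuity: 13.40000 / (1+0.1)^5 = 8.32035
Total PV = 32.75240 + 8.32035 = 41.07274

41.07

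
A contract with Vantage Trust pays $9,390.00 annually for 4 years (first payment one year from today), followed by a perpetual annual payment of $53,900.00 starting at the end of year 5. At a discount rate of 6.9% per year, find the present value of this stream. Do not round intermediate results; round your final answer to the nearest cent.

PV of 4-year annuity: $9,390.00 × [1 − (1+0.069)^−4] / 0.069 = 31877.84799
Perpetuity value at year 4: $53,900.00 / 0.069 = 781159.42029
PV of perpetuity: 781159.42029 / (1+0.069)^4 = 598175.82001
Total PV = 31877.84799 + 598175.82001 = 630053.66800

$630053.67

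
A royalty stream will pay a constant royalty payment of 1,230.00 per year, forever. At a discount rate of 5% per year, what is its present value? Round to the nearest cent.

Level perpetuity: PV = C / r = 1,230.00 / 0.05 = 24,600.00

24600.00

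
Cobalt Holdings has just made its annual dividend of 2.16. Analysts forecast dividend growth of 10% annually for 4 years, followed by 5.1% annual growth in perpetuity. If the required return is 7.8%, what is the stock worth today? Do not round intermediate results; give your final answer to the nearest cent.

100.25

D_1 = 2.37600
D_2 = 2.61360
D_3 = 2.87496
D_4 = 3.16246
Terminal value at year 4: TV = D_4×(1+g_2)/(r−g_2) = 3.32374/0.027 = 123.10153
P_0 = D_1/(1+r)^1 + D_2/(1+r)^2 + D_3/(1+r)^3 + D_4/(1+r)^4 + TV/(1+r)^4
    = 2.20408 + 2.24906 + 2.29496 + 2.34180 + 91.15666 = 100.24656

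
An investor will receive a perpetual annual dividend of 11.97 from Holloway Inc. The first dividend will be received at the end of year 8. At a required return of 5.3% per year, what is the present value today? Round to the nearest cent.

Value at end of year 7: C / r = 11.97 / 0.053 = 225.8491
Discount to today: PV = 225.8491 / (1 + 0.053)^7 = 225.8491 / 1.435485 = 157.33

157.33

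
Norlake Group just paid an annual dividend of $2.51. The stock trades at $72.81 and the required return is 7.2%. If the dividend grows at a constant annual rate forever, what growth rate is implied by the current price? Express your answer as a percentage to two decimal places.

P = D₀(1+g)/(r−g) ⇒ P(r−g) = D₀(1+g) ⇒ g(P+D₀) = P·r − D₀
g = (P·r − D₀)/(P + D₀) = ($72.81×0.072 − $2.51) / ($72.81 + $2.51) = 0.036276

3.63%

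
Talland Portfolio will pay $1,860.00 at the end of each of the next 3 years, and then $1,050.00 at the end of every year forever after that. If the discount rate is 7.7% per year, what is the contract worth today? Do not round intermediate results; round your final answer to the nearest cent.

PV of 3-year annuity: $1,860.00 × [1 − (1+0.077)^−3] / 0.077 = 4819.46697
Perpetuity value at year 3: $1,050.00 / 0.077 = 13636.36364
PV of perpetuity: 13636.36364 / (1+0.077)^3 = 10915.69680
Total PV = 4819.46697 + 10915.69680 = 15735.16377

$15735.16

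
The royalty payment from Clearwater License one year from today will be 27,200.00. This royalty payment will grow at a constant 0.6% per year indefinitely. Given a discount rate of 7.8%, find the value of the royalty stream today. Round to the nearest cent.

Growing perpetuity: P = D₁ / (r − g) = 27,200.0000 / (0.078 − 0.006) = 377,777.78

377777.78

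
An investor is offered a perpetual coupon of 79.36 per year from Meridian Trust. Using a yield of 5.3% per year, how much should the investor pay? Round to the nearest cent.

Level perpetuity: PV = C / r = 79.36 / 0.053 = 1,497.36

1497.36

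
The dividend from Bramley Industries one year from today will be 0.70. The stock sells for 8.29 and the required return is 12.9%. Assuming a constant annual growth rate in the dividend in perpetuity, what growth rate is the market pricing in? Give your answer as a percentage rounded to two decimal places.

4.46%

P = D₁/(r−g) ⇒ g = r − D₁/P = 0.129 − 0.70/8.29 = 0.044561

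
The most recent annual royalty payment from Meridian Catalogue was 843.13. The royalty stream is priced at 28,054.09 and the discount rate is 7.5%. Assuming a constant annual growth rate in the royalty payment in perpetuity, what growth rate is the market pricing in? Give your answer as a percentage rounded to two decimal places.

P = D₀(1+g)/(r−g) ⇒ P(r−g) = D₀(1+g) ⇒ g(P+D₀) = P·r − D₀
g = (P·r − D₀)/(P + D₀) = (28,054.09×0.075 − 843.13) / (28,054.09 + 843.13) = 0.043635

4.36%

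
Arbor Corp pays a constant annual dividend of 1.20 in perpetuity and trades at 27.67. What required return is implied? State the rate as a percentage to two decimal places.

4.34%

P = C/r ⇒ r = C/P = 1.20/27.67 = 0.043368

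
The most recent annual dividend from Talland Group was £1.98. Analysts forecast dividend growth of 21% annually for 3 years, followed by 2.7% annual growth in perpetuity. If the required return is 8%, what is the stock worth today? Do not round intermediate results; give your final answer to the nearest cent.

£61.44

D_1 = 2.39580
D_2 = 2.89892
D_3 = 3.50769
Terminal value at year 3: TV = D_3×(1+g_2)/(r−g_2) = 3.60240/0.053 = 67.96978
P_0 = D_1/(1+r)^1 + D_2/(1+r)^2 + D_3/(1+r)^3 + TV/(1+r)^3
    = 2.21833 + 2.48535 + 2.78452 + 53.95660 = 61.44481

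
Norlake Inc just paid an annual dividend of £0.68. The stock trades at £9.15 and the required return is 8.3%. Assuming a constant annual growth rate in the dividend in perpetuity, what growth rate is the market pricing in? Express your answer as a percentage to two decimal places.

0.81%

P = D₀(1+g)/(r−g) ⇒ P(r−g) = D₀(1+g) ⇒ g(P+D₀) = P·r − D₀
g = (P·r − D₀)/(P + D₀) = (£9.15×0.083 − £0.68) / (£9.15 + £0.68) = 0.008082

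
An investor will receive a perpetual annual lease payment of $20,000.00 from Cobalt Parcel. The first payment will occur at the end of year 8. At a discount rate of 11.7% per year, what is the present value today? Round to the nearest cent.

Value at end of year 7: C / r = $20,000.00 / 0.117 = $170,940.1709
Discount to today: PV = $170,940.1709 / (1 + 0.117)^7 = $170,940.1709 / 2.169563 = $78,790.15

$78790.15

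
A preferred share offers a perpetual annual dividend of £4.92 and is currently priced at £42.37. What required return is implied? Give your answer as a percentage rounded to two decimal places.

11.61%

P = C/r ⇒ r = C/P = £4.92/£42.37 = 0.116120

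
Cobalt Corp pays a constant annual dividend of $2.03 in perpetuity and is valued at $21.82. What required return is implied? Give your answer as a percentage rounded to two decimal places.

9.30%

P = C/r ⇒ r = C/P = $2.03/$21.82 = 0.093034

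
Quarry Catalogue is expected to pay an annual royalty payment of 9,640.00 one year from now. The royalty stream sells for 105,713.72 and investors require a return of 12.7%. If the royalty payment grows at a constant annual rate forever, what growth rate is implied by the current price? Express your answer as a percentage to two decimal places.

3.58%

P = D₁/(r−g) ⇒ g = r − D₁/P = 0.127 − 9,640.00/105,713.72 = 0.035810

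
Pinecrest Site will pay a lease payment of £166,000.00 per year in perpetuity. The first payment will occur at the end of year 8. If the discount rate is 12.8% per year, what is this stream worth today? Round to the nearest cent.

Value at end of year 7: C / r = £166,000.00 / 0.128 = £1,296,875.0000
Discount to today: PV = £1,296,875.0000 / (1 + 0.128)^7 = £1,296,875.0000 / 2.323612 = £558,128.78

£558128.78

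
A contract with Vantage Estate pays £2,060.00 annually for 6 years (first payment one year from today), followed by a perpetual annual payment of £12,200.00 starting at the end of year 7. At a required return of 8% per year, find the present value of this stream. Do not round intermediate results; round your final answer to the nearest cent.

£105624.00

PV of 6-year annuity: £2,060.00 × [1 − (1+0.08)^−6] / 0.08 = 9523.13211
Perpetuity value at year 6: £12,200.00 / 0.08 = 152500.00000
PV of perpetuity: 152500.00000 / (1+0.08)^6 = 96100.86810
Total PV = 9523.13211 + 96100.86810 = 105624.00021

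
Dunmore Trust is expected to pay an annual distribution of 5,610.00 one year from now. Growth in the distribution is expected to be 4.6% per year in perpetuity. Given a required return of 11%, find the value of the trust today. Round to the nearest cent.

Growing perpetuity: P = D₁ / (r − g) = 5,610.0000 / (0.11 − 0.046) = 87,656.25

87656.25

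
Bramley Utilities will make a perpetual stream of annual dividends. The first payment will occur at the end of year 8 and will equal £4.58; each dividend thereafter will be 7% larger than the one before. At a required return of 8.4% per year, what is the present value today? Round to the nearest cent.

£186.01

Value at end of year 7: C₁ / (r − g) = £4.58 / (0.084 − 0.07) = £327.1429
Discount to today: PV = £327.1429 / (1 + 0.084)^7 = £327.1429 / 1.758754 = £186.01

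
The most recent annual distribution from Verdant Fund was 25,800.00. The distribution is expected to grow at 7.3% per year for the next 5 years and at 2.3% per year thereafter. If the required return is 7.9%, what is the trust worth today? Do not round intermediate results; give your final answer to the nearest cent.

D_1 = 27683.40000
D_2 = 29704.28820
D_3 = 31872.70124
D_4 = 34199.40843
D_5 = 36695.96524
Terminal value at year 5: TV = D_5×(1+g_2)/(r−g_2) = 37539.97244/0.056 = 670356.65080
P_0 = D_1/(1+r)^1 + D_2/(1+r)^2 + D_3/(1+r)^3 + D_4/(1+r)^4 + D_5/(1+r)^5 + TV/(1+r)^5
    = 25656.53383 + 25513.86543 + 25371.99037 + 25230.90423 + 25090.60263 + 458351.54446 = 585215.44094

585215.44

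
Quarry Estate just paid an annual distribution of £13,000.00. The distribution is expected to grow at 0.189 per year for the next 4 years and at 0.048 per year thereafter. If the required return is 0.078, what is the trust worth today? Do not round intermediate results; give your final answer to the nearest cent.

D_1 = 15457.00000
D_2 = 18378.37300
D_3 = 21851.88550
D_4 = 25981.89186
Terminal value at year 4: TV = D_4×(1+g_2)/(r−g_2) = 27229.02267/0.03 = 907634.08883
P_0 = D_1/(1+r)^1 + D_2/(1+r)^2 + D_3/(1+r)^3 + D_4/(1+r)^4 + TV/(1+r)^4
    = 14338.58998 + 15815.01251 + 17443.46000 + 19239.58621 + 672102.87834 = 738939.52704

£738939.53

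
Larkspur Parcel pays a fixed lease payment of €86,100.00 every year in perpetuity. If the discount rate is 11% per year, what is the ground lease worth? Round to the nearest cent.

Level perpetuity: PV = C / r = €86,100.00 / 0.11 = €782,727.27

€782727.27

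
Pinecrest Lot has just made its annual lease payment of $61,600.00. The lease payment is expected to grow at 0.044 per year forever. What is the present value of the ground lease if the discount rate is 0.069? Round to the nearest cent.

$2572416.00

D₁ = D₀ × (1 + g) = $61,600.00 × 1.044 = $64,310.4000
Growing perpetuity: P = D₁ / (r − g) = $64,310.4000 / (0.069 − 0.044) = $2,572,416.00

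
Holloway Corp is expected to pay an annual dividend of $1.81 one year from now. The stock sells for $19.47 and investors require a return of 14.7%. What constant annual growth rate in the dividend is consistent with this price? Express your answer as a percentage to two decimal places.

5.40%

P = D₁/(r−g) ⇒ g = r − D₁/P = 0.147 − $1.81/$19.47 = 0.054036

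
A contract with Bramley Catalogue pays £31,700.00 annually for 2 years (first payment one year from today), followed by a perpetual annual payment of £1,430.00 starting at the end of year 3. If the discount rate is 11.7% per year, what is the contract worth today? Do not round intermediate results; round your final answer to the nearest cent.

PV of 2-year annuity: £31,700.00 × [1 − (1+0.117)^−2] / 0.117 = 53786.56059
Perpetuity value at year 2: £1,430.00 / 0.117 = 12222.22222
PV of perpetuity: 12222.22222 / (1+0.117)^2 = 9795.88842
Total PV = 53786.56059 + 9795.88842 = 63582.44901

£63582.45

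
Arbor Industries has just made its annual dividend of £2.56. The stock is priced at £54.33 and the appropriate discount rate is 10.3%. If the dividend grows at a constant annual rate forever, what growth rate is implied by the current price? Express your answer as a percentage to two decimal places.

P = D₀(1+g)/(r−g) ⇒ P(r−g) = D₀(1+g) ⇒ g(P+D₀) = P·r − D₀
g = (P·r − D₀)/(P + D₀) = (£54.33×0.103 − £2.56) / (£54.33 + £2.56) = 0.053366

5.34%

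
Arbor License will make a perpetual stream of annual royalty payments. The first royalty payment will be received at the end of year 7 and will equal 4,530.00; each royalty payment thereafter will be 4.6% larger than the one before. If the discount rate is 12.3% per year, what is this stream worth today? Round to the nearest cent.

29331.14

Value at end of year 6: C₁ / (r − g) = 4,530.00 / (0.123 − 0.046) = 58,831.1688
Discount to today: PV = 58,831.1688 / (1 + 0.123)^6 = 58,831.1688 / 2.005758 = 29,331.14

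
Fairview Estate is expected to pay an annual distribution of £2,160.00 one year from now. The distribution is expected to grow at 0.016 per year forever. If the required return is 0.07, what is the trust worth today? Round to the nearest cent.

£40000.00

Growing perpetuity: P = D₁ / (r − g) = £2,160.0000 / (0.07 − 0.016) = £40,000.00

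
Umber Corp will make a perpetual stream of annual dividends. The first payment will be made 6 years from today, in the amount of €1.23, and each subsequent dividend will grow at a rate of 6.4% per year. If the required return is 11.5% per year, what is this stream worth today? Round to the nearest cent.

€13.99

Value at end of year 5: C₁ / (r − g) = €1.23 / (0.115 − 0.064) = €24.1176
Discount to today: PV = €24.1176 / (1 + 0.115)^5 = €24.1176 / 1.723353 = €13.99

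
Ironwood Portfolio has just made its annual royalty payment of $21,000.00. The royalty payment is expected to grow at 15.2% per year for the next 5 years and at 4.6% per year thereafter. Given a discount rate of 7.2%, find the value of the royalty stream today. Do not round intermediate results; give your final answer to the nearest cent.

$1341763.79

D_1 = 24192.00000
D_2 = 27869.18400
D_3 = 32105.29997
D_4 = 36985.30556
D_5 = 42607.07201
Terminal value at year 5: TV = D_5×(1+g_2)/(r−g_2) = 44566.99732/0.026 = 1714115.28158
P_0 = D_1/(1+r)^1 + D_2/(1+r)^2 + D_3/(1+r)^3 + D_4/(1+r)^4 + D_5/(1+r)^5 + TV/(1+r)^5
    = 22567.16418 + 24251.28091 + 26061.07799 + 28005.93456 + 30095.92967 + 1210782.40152 = 1341763.78883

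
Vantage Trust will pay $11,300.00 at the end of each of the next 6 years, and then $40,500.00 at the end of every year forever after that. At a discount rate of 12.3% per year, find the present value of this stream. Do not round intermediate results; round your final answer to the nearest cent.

$210228.35

PV of 6-year annuity: $11,300.00 × [1 − (1+0.123)^−6] / 0.123 = 46066.82693
Perpetuity value at year 6: $40,500.00 / 0.123 = 329268.29268
PV of perpetuity: 329268.29268 / (1+0.123)^6 = 164161.52361
Total PV = 46066.82693 + 164161.52361 = 210228.35054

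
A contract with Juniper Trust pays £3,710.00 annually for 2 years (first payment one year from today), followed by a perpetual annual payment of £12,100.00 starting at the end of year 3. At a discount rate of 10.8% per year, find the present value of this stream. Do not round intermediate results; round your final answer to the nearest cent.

PV of 2-year annuity: £3,710.00 × [1 − (1+0.108)^−2] / 0.108 = 6370.37496
Perpetuity value at year 2: £12,100.00 / 0.108 = 112037.03704
PV of perpetuity: 112037.03704 / (1+0.108)^2 = 91260.34244
Total PV = 6370.37496 + 91260.34244 = 97630.71739

£97630.72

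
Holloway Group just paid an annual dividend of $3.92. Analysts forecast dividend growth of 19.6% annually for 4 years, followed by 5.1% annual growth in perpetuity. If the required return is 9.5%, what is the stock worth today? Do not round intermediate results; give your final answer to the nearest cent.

$152.91

D_1 = 4.68832
D_2 = 5.60723
D_3 = 6.70625
D_4 = 8.02067
Terminal value at year 4: TV = D_4×(1+g_2)/(r−g_2) = 8.42973/0.044 = 191.58470
P_0 = D_1/(1+r)^1 + D_2/(1+r)^2 + D_3/(1+r)^3 + D_4/(1+r)^4 + TV/(1+r)^4
    = 4.28157 + 4.67649 + 5.10784 + 5.57897 + 133.26139 = 152.90627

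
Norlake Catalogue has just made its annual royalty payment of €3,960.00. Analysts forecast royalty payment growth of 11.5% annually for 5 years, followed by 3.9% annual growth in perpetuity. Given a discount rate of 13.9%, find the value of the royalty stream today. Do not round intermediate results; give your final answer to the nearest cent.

€55571.47

D_1 = 4415.40000
D_2 = 4923.17100
D_3 = 5489.33566
D_4 = 6120.60927
D_5 = 6824.47933
Terminal value at year 5: TV = D_5×(1+g_2)/(r−g_2) = 7090.63403/0.1 = 70906.34026
P_0 = D_1/(1+r)^1 + D_2/(1+r)^2 + D_3/(1+r)^3 + D_4/(1+r)^4 + D_5/(1+r)^5 + TV/(1+r)^5
    = 3876.55838 + 3794.87498 + 3714.91273 + 3636.63538 + 3560.00741 + 36988.47703 = 55571.46592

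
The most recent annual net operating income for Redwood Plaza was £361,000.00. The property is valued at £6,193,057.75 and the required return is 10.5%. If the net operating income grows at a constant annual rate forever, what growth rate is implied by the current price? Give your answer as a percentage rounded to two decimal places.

4.41%

P = D₀(1+g)/(r−g) ⇒ P(r−g) = D₀(1+g) ⇒ g(P+D₀) = P·r − D₀
g = (P·r − D₀)/(P + D₀) = (£6,193,057.75×0.105 − £361,000.00) / (£6,193,057.75 + £361,000.00) = 0.044136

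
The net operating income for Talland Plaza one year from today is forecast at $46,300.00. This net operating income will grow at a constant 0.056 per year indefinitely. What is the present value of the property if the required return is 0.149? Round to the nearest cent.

$497849.46

Growing perpetuity: P = D₁ / (r − g) = $46,300.0000 / (0.149 − 0.056) = $497,849.46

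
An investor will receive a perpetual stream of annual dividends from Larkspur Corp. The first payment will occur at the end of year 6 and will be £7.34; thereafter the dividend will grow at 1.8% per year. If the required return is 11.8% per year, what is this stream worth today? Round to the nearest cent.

£42.02

Value at end of year 5: C₁ / (r − g) = £7.34 / (0.118 − 0.018) = £73.4000
Discount to today: PV = £73.4000 / (1 + 0.118)^5 = £73.4000 / 1.746663 = £42.02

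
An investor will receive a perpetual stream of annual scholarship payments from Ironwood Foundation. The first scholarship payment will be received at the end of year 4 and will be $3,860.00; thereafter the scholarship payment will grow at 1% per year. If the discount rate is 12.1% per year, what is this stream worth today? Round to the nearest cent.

Value at end of year 3: C₁ / (r − g) = $3,860.00 / (0.121 − 0.01) = $34,774.7748
Discount to today: PV = $34,774.7748 / (1 + 0.121)^3 = $34,774.7748 / 1.408695 = $24,685.82

$24685.82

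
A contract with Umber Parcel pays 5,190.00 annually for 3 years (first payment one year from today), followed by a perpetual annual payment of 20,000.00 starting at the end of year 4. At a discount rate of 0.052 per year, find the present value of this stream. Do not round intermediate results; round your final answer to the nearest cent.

344434.75

PV of 3-year annuity: 5,190.00 × [1 − (1+0.052)^−3] / 0.052 = 14080.85638
Perpetuity value at year 3: 20,000.00 / 0.052 = 384615.38462
PV of perpetuity: 384615.38462 / (1+0.052)^3 = 330353.89569
Total PV = 14080.85638 + 330353.89569 = 344434.75206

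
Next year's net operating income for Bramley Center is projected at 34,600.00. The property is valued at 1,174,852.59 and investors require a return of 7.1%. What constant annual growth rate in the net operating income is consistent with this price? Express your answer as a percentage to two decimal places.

P = D₁/(r−g) ⇒ g = r − D₁/P = 0.071 − 34,600.00/1,174,852.59 = 0.041549

4.15%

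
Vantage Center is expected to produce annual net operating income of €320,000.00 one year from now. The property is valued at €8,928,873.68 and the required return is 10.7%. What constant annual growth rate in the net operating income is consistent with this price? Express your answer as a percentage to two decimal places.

P = D₁/(r−g) ⇒ g = r − D₁/P = 0.107 − €320,000.00/€8,928,873.68 = 0.071161

7.12%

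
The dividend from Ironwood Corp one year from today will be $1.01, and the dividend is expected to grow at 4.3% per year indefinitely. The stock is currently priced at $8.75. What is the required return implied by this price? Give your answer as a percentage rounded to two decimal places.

15.84%

P = D₁/(r − g) ⇒ r = D₁/P + g = $1.0100/$8.75 + 0.043 = 0.115429 + 0.043 = 0.158429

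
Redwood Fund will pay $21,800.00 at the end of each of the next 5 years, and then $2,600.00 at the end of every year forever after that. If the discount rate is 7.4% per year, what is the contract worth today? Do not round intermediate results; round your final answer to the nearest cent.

PV of 5-year annuity: $21,800.00 × [1 − (1+0.074)^−5] / 0.074 = 88435.08756
Perpetuity value at year 5: $2,600.00 / 0.074 = 35135.13514
PV of perpetuity: 35135.13514 / (1+0.074)^5 = 24587.83111
Total PV = 88435.08756 + 24587.83111 = 113022.91868

$113022.92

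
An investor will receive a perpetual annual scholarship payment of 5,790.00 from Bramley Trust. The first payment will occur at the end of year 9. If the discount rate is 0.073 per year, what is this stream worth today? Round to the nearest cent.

Value at end of year 8: C / r = 5,790.00 / 0.073 = 79,315.0685
Discount to today: PV = 79,315.0685 / (1 + 0.073)^8 = 79,315.0685 / 1.757105 = 45,139.62

45139.62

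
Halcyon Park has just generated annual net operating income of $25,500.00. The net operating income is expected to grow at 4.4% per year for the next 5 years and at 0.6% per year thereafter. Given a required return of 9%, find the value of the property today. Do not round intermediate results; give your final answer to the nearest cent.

D_1 = 26622.00000
D_2 = 27793.36800
D_3 = 29016.27619
D_4 = 30292.99234
D_5 = 31625.88401
Terminal value at year 5: TV = D_5×(1+g_2)/(r−g_2) = 31815.63931/0.084 = 378757.61085
P_0 = D_1/(1+r)^1 + D_2/(1+r)^2 + D_3/(1+r)^3 + D_4/(1+r)^4 + D_5/(1+r)^5 + TV/(1+r)^5
    = 24423.85321 + 23393.12179 + 22405.88913 + 21460.31950 + 20554.65464 + 246166.45909 = 358404.29735

$358404.30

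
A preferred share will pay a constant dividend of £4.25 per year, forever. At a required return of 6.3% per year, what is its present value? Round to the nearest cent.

£67.46

Level perpetuity: PV = C / r = £4.25 / 0.063 = £67.46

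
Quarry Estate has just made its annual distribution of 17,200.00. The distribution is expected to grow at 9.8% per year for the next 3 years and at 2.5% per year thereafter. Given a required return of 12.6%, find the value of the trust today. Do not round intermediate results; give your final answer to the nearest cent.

210929.78

D_1 = 18885.60000
D_2 = 20736.38880
D_3 = 22768.55490
Terminal value at year 3: TV = D_3×(1+g_2)/(r−g_2) = 23337.76877/0.101 = 231067.01757
P_0 = D_1/(1+r)^1 + D_2/(1+r)^2 + D_3/(1+r)^3 + TV/(1+r)^3
    = 16772.29130 + 16355.21833 + 15948.51663 + 161853.75792 = 210929.78419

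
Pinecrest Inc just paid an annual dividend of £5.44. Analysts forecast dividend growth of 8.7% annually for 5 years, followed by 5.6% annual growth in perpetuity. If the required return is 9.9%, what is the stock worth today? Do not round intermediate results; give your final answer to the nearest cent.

D_1 = 5.91328
D_2 = 6.42774
D_3 = 6.98695
D_4 = 7.59481
D_5 = 8.25556
Terminal value at year 5: TV = D_5×(1+g_2)/(r−g_2) = 8.71787/0.043 = 202.74123
P_0 = D_1/(1+r)^1 + D_2/(1+r)^2 + D_3/(1+r)^3 + D_4/(1+r)^4 + D_5/(1+r)^5 + TV/(1+r)^5
    = 5.38060 + 5.32185 + 5.26374 + 5.20627 + 5.14942 + 126.46013 = 152.78200

£152.78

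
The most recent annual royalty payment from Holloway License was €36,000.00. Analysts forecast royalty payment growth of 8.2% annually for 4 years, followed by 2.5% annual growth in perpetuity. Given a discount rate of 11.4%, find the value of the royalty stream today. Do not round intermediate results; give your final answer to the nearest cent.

D_1 = 38952.00000
D_2 = 42146.06400
D_3 = 45602.04125
D_4 = 49341.40863
Terminal value at year 4: TV = D_4×(1+g_2)/(r−g_2) = 50574.94385/0.089 = 568257.79602
P_0 = D_1/(1+r)^1 + D_2/(1+r)^2 + D_3/(1+r)^3 + D_4/(1+r)^4 + TV/(1+r)^4
    = 34965.88869 + 33961.48255 + 32985.92829 + 32038.39714 + 368981.54010 = 502933.23678

€502933.24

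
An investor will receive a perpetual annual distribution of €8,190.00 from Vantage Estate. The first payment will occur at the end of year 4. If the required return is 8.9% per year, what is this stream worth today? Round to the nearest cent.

€71254.17

Value at end of year 3: C / r = €8,190.00 / 0.089 = €92,022.4719
Discount to today: PV = €92,022.4719 / (1 + 0.089)^3 = €92,022.4719 / 1.291468 = €71,254.17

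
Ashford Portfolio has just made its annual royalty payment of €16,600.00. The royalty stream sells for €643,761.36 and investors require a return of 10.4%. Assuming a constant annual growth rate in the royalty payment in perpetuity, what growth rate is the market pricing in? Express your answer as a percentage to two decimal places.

7.62%

P = D₀(1+g)/(r−g) ⇒ P(r−g) = D₀(1+g) ⇒ g(P+D₀) = P·r − D₀
g = (P·r − D₀)/(P + D₀) = (€643,761.36×0.104 − €16,600.00) / (€643,761.36 + €16,600.00) = 0.076248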